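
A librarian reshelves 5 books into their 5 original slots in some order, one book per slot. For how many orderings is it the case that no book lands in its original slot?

The number of derangements of 5 is !5 = Σ_{k=0}^{5} (-1)^k·5!/k!
= 5! - 5!/1! + 5!/2! - 5!/3! + 5!/4! - 5!/5!
= 120 - 120 + 60 - 20 + 5 - 1
= 44

44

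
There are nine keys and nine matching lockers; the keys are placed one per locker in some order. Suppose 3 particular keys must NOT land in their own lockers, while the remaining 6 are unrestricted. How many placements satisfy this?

Let A_j be the event that the j-th constrained one is fixed. By inclusion-exclusion over the 3 events:
Σ_{j=0}^{3} (-1)^j C(3,j)(9-j)!
= C(3,0)·9! - C(3,1)·8! + C(3,2)·7! - C(3,3)·6!
= 362880 - 120960 + 15120 - 720
= 256320

256320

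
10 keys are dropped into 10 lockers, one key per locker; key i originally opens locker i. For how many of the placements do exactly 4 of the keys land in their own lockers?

Pick the 4 fixed positions: C(10,4) = 210 ways.
The remaining 6 must be deranged: !6 = 265.
Total: 210 × 265 = 55650.

55650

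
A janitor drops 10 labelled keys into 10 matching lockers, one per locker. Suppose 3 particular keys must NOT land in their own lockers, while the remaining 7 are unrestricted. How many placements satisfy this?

Inclusion-exclusion on the 3 forbidden self-matches:
Σ_{j=0}^{3} (-1)^j C(3,j)(10-j)!
= C(3,0)·10! - C(3,1)·9! + C(3,2)·8! - C(3,3)·7!
= 3628800 - 1088640 + 120960 - 5040
= 2656080

2656080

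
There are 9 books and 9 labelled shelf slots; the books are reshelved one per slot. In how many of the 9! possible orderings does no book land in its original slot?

!9 = 9! · Σ_{k=0}^{9} (-1)^k/k!
= 9! - 9!/1! + 9!/2! - 9!/3! + 9!/4! - 9!/5! + 9!/6! - 9!/7! + 9!/8! - 9!/9!
= 362880 - 362880 + 181440 - 60480 + 15120 - 3024 + 504 - 72 + 9 - 1
= 133496

133496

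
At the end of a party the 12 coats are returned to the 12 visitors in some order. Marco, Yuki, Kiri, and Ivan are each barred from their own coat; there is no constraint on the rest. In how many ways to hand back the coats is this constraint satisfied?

Let A_j be the event that the j-th constrained one is fixed. By inclusion-exclusion over the 4 events:
Σ_{j=0}^{4} (-1)^j C(4,j)(12-j)!
= C(4,0)·12! - C(4,1)·11! + C(4,2)·10! - C(4,3)·9! + C(4,4)·8!
= 479001600 - 159667200 + 21772800 - 1451520 + 40320
= 339696000

339696000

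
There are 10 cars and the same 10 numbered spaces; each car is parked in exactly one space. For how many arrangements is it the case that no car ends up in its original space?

1334961

By inclusion-exclusion, !10 = Σ (-1)^k · 10!/k! for k=0..10
= 10! - 10!/1! + 10!/2! - 10!/3! + 10!/4! - 10!/5! + 10!/6! - 10!/7! + 10!/8! - 10!/9! + 10!/10!
= 3628800 - 3628800 + 1814400 - 604800 + 151200 - 30240 + 5040 - 720 + 90 - 10 + 1
= 1334961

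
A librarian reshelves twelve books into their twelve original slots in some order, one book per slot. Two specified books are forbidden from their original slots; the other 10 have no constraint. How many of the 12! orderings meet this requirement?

402796800

Inclusion-exclusion on the 2 forbidden self-matches:
Σ_{j=0}^{2} (-1)^j C(2,j)(12-j)!
= C(2,0)·12! - C(2,1)·11! + C(2,2)·10!
= 479001600 - 79833600 + 3628800
= 402796800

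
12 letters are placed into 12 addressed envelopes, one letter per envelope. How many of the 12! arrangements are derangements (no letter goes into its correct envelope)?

!12 is the nearest integer to 12!/e.
12! = 479001600, and 479001600/e ≈ 176214840.93, so !12 = 176214841.

176214841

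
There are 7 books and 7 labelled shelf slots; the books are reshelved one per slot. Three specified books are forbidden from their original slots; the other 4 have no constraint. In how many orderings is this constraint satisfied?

Inclusion-exclusion on the 3 forbidden self-matches:
Σ_{j=0}^{3} (-1)^j C(3,j)(7-j)!
= C(3,0)·7! - C(3,1)·6! + C(3,2)·5! - C(3,3)·4!
= 5040 - 2160 + 360 - 24
= 3216

3216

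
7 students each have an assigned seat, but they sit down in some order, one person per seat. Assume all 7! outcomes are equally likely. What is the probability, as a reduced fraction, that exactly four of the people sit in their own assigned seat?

1/72

Favorable outcomes: C(7,4)·!3 = 35·2 = 70.
Total outcomes: 7! = 5040.
Probability = 70/5040 = 1/72.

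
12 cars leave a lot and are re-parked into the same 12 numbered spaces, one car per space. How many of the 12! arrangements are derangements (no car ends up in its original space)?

176214841

!12 = 12! · Σ_{k=0}^{12} (-1)^k/k!
= 12! - 12!/1! + 12!/2! - 12!/3! + 12!/4! - 12!/5! + 12!/6! - 12!/7! + 12!/8! - 12!/9! + 12!/10! - 12!/11! + 12!/12!
= 479001600 - 479001600 + 239500800 - 79833600 + 19958400 - 3991680 + 665280 - 95040 + 11880 - 1320 + 132 - 12 + 1
= 176214841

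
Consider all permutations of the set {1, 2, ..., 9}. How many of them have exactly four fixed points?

Choose which 4 of the 9 are fixed: C(9,4) = 126.
The other 5 form a derangement: !5 = 44.
Total: 126 × 44 = 5544.

5544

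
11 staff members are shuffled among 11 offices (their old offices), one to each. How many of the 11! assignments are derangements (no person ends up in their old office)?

The subfactorial !11 = [11!/e] (nearest integer).
11! = 39916800, and 39916800/e ≈ 14684570.08, so !11 = 14684570.

14684570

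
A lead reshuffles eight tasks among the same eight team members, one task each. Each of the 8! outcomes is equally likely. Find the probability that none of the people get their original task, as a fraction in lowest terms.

2119/5760

Favorable outcomes: !8 = 14833.
Total outcomes: 8! = 40320.
Probability = 14833/40320 = 2119/5760.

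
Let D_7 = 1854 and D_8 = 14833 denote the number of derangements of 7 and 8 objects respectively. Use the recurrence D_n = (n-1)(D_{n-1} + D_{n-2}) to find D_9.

D_9 = (9-1)·(D_8 + D_7) = 8·(14833 + 1854) = 8·16687 = 133496.

133496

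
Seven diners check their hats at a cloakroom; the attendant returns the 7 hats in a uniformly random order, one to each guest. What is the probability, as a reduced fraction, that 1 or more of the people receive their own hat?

Favorable outcomes: Σ_{i≥1} C(7,i)·!(7-i) = 7·265 + 21·44 + 35·9 + 35·2 + 21·1 + 7·0 + 1·1 = 3186.
Total outcomes: 7! = 5040.
Probability = 3186/5040 = 177/280.

177/280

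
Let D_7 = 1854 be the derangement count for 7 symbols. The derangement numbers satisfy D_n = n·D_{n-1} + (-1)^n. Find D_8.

14833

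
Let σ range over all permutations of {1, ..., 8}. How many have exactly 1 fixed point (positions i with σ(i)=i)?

14832

Choose which one of the 8 is fixed: C(8,1) = 8.
The other 7 form a derangement: !7 = 1854.
Total: 8 × 1854 = 14832.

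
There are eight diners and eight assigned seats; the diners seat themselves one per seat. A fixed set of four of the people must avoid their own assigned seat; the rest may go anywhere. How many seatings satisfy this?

Inclusion-exclusion on the 4 forbidden self-matches:
Σ_{j=0}^{4} (-1)^j C(4,j)(8-j)!
= C(4,0)·8! - C(4,1)·7! + C(4,2)·6! - C(4,3)·5! + C(4,4)·4!
= 40320 - 20160 + 4320 - 480 + 24
= 24024

24024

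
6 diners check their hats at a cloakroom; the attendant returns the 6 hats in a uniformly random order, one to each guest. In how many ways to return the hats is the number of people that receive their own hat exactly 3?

Pick the 3 fixed positions: C(6,3) = 20 ways.
The other 3 form a derangement: !3 = 2.
Total: 20 × 2 = 40.

40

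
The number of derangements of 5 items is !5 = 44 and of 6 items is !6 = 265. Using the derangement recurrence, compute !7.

!7 = (7-1)·(!6 + !5) = 6·(265 + 44) = 6·309 = 1854.

1854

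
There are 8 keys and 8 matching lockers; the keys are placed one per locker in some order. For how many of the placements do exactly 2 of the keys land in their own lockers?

7420

Choose which 2 of the 8 are fixed: C(8,2) = 28.
The other 6 form a derangement: !6 = 265.
Total: 28 × 265 = 7420.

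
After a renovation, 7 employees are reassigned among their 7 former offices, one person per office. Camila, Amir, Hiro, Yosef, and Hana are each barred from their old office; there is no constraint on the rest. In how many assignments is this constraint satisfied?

Let A_j be the event that the j-th constrained one is fixed. By inclusion-exclusion over the 5 events:
Σ_{j=0}^{5} (-1)^j C(5,j)(7-j)!
= C(5,0)·7! - C(5,1)·6! + C(5,2)·5! - C(5,3)·4! + C(5,4)·3! - C(5,5)·2!
= 5040 - 3600 + 1200 - 240 + 30 - 2
= 2428

2428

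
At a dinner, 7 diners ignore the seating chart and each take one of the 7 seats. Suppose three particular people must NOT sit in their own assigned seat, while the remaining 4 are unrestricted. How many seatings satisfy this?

3216

Inclusion-exclusion on the 3 forbidden self-matches:
Σ_{j=0}^{3} (-1)^j C(3,j)(7-j)!
= C(3,0)·7! - C(3,1)·6! + C(3,2)·5! - C(3,3)·4!
= 5040 - 2160 + 360 - 24
= 3216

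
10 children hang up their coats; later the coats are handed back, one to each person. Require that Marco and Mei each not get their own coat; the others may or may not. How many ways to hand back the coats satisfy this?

Inclusion-exclusion on the 2 forbidden self-matches:
Σ_{j=0}^{2} (-1)^j C(2,j)(10-j)!
= C(2,0)·10! - C(2,1)·9! + C(2,2)·8!
= 3628800 - 725760 + 40320
= 2943360

2943360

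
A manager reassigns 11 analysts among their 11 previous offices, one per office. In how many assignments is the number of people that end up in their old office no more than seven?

39916414

Sum C(11,i)·!(11-i) for i = 0..7:
  i=0: C(11,0)·!11 = 1·14684570 = 14684570
  i=1: C(11,1)·!10 = 11·1334961 = 14684571
  i=2: C(11,2)·!9 = 55·133496 = 7342280
  i=3: C(11,3)·!8 = 165·14833 = 2447445
  i=4: C(11,4)·!7 = 330·1854 = 611820
  i=5: C(11,5)·!6 = 462·265 = 122430
  i=6: C(11,6)·!5 = 462·44 = 20328
  i=7: C(11,7)·!4 = 330·9 = 2970
Total = 39916414.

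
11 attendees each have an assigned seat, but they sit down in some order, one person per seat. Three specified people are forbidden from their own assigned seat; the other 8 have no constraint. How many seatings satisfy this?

Let A_j be the event that the j-th constrained one is fixed. By inclusion-exclusion over the 3 events:
Σ_{j=0}^{3} (-1)^j C(3,j)(11-j)!
= C(3,0)·11! - C(3,1)·10! + C(3,2)·9! - C(3,3)·8!
= 39916800 - 10886400 + 1088640 - 40320
= 30078720

30078720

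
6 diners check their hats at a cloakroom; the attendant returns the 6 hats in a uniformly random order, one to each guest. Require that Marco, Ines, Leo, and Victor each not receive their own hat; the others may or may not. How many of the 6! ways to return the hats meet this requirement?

362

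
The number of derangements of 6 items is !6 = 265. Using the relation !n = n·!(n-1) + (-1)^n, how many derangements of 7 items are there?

1854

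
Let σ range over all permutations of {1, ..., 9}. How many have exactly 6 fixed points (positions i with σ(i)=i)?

Pick the 6 fixed positions: C(9,6) = 84 ways.
The remaining 3 must be deranged: !3 = 2.
Total: 84 × 2 = 168.

168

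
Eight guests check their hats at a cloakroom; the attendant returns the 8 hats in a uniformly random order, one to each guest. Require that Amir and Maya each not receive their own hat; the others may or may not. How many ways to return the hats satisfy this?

Inclusion-exclusion on the 2 forbidden self-matches:
Σ_{j=0}^{2} (-1)^j C(2,j)(8-j)!
= C(2,0)·8! - C(2,1)·7! + C(2,2)·6!
= 40320 - 10080 + 720
= 30960

30960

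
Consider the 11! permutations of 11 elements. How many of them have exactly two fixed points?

7342280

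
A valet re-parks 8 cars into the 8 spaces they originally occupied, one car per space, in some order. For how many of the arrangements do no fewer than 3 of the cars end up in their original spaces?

3235

# with exactly i fixed is C(8,i)·!(8-i); sum over i=3..8:
  i=3: C(8,3)·!5 = 56·44 = 2464
  i=4: C(8,4)·!4 = 70·9 = 630
  i=5: C(8,5)·!3 = 56·2 = 112
  i=6: C(8,6)·!2 = 28·1 = 28
  i=7: C(8,7)·!1 = 8·0 = 0
  i=8: C(8,8)·!0 = 1·1 = 1
Total = 3235.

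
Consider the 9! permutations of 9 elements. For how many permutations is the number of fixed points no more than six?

362843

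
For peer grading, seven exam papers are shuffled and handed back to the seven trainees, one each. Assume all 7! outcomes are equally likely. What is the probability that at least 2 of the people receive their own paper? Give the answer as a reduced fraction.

Favorable outcomes: Σ_{i≥2} C(7,i)·!(7-i) = 21·44 + 35·9 + 35·2 + 21·1 + 7·0 + 1·1 = 1331.
Total outcomes: 7! = 5040.
Probability = 1331/5040 = 1331/5040.

1331/5040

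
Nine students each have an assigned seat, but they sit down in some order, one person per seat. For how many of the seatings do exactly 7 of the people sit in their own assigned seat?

Choose which 7 of the 9 are fixed: C(9,7) = 36.
The remaining 2 must be deranged: !2 = 1.
Total: 36 × 1 = 36.

36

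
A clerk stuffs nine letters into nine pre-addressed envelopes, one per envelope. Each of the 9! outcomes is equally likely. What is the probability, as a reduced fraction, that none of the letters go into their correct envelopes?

16687/45360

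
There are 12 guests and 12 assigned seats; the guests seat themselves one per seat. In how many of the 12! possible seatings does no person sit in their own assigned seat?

176214841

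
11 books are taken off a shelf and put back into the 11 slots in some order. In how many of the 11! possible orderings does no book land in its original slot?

The number of derangements of 11 is !11 = Σ_{k=0}^{11} (-1)^k·11!/k!
= 11! - 11!/1! + 11!/2! - 11!/3! + 11!/4! - 11!/5! + 11!/6! - 11!/7! + 11!/8! - 11!/9! + 11!/10! - 11!/11!
= 39916800 - 39916800 + 19958400 - 6652800 + 1663200 - 332640 + 55440 - 7920 + 990 - 110 + 11 - 1
= 14684570

14684570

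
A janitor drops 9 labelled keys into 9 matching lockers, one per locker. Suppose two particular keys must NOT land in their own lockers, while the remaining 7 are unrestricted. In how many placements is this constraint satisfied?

287280

Inclusion-exclusion on the 2 forbidden self-matches:
Σ_{j=0}^{2} (-1)^j C(2,j)(9-j)!
= C(2,0)·9! - C(2,1)·8! + C(2,2)·7!
= 362880 - 80640 + 5040
= 287280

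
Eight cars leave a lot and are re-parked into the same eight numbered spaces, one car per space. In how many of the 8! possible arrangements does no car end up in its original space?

Use !n = n·!(n-1) + (-1)^n.
!8 = 8·1854 + 1 = 14833

14833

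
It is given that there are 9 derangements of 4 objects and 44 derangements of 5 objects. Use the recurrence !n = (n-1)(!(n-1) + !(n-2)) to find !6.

!6 = (6-1)·(!5 + !4) = 5·(44 + 9) = 5·53 = 265.

265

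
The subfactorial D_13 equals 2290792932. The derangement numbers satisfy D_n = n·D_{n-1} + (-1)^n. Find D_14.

32071101049

D_14 = 14·2290792932 + 1 = 32071101049.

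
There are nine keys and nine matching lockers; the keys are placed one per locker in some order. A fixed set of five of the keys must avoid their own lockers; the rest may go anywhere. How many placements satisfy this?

Let A_j be the event that the j-th constrained one is fixed. By inclusion-exclusion over the 5 events:
Σ_{j=0}^{5} (-1)^j C(5,j)(9-j)!
= C(5,0)·9! - C(5,1)·8! + C(5,2)·7! - C(5,3)·6! + C(5,4)·5! - C(5,5)·4!
= 362880 - 201600 + 50400 - 7200 + 600 - 24
= 205056

205056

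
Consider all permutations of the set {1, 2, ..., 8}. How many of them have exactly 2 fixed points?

7420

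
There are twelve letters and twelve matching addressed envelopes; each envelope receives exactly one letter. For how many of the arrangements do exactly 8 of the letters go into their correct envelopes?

Choose which 8 of the 12 are fixed: C(12,8) = 495.
The remaining 4 must be deranged: !4 = 9.
Total: 495 × 9 = 4455.

4455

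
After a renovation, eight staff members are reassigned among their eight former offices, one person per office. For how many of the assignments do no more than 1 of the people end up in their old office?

Sum C(8,i)·!(8-i) for i = 0..1:
  i=0: C(8,0)·!8 = 1·14833 = 14833
  i=1: C(8,1)·!7 = 8·1854 = 14832
Total = 29665.

29665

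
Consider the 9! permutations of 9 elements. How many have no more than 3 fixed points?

# with exactly i fixed is C(9,i)·!(9-i); sum over i=0..3:
  i=0: C(9,0)·!9 = 1·133496 = 133496
  i=1: C(9,1)·!8 = 9·14833 = 133497
  i=2: C(9,2)·!7 = 36·1854 = 66744
  i=3: C(9,3)·!6 = 84·265 = 22260
Total = 355997.

355997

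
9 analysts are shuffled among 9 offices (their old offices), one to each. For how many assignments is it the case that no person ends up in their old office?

133496

The subfactorial !9 = [9!/e] (nearest integer).
9! = 362880, and 362880/e ≈ 133496.09, so !9 = 133496.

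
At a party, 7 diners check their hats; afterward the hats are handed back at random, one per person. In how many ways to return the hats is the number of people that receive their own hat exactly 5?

21

Pick the 5 fixed positions: C(7,5) = 21 ways.
The remaining 2 must be deranged: !2 = 1.
Total: 21 × 1 = 21.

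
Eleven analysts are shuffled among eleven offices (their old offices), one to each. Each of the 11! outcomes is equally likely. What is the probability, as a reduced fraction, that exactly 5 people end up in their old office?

Favorable outcomes: C(11,5)·!6 = 462·265 = 122430.
Total outcomes: 11! = 39916800.
Probability = 122430/39916800 = 53/17280.

53/17280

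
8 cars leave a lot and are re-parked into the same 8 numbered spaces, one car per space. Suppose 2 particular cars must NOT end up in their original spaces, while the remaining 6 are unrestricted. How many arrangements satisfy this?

30960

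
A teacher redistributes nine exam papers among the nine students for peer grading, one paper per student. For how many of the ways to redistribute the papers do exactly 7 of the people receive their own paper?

36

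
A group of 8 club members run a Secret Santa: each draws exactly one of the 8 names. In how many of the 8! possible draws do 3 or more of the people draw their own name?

# with exactly i fixed is C(8,i)·!(8-i); sum over i=3..8:
  i=3: C(8,3)·!5 = 56·44 = 2464
  i=4: C(8,4)·!4 = 70·9 = 630
  i=5: C(8,5)·!3 = 56·2 = 112
  i=6: C(8,6)·!2 = 28·1 = 28
  i=7: C(8,7)·!1 = 8·0 = 0
  i=8: C(8,8)·!0 = 1·1 = 1
Total = 3235.

3235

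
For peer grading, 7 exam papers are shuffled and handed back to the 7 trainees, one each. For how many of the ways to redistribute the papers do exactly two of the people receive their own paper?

Pick the 2 fixed positions: C(7,2) = 21 ways.
The other 5 form a derangement: !5 = 44.
Total: 21 × 44 = 924.

924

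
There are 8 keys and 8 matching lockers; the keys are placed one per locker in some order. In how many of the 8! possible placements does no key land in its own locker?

!8 is the nearest integer to 8!/e.
8! = 40320, and 40320/e ≈ 14832.90, so !8 = 14833.

14833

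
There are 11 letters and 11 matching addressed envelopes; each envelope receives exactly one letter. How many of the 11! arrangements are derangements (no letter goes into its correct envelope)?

14684570

The number of derangements of 11 is !11 = Σ_{k=0}^{11} (-1)^k·11!/k!
= 11! - 11!/1! + 11!/2! - 11!/3! + 11!/4! - 11!/5! + 11!/6! - 11!/7! + 11!/8! - 11!/9! + 11!/10! - 11!/11!
= 39916800 - 39916800 + 19958400 - 6652800 + 1663200 - 332640 + 55440 - 7920 + 990 - 110 + 11 - 1
= 14684570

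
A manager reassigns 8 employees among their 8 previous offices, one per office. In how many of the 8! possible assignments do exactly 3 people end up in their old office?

2464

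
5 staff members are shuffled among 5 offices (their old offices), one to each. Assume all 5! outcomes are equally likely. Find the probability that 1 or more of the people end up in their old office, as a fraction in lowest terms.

19/30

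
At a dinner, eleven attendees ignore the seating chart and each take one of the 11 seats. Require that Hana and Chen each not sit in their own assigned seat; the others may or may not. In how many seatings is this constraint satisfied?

Inclusion-exclusion on the 2 forbidden self-matches:
Σ_{j=0}^{2} (-1)^j C(2,j)(11-j)!
= C(2,0)·11! - C(2,1)·10! + C(2,2)·9!
= 39916800 - 7257600 + 362880
= 33022080

33022080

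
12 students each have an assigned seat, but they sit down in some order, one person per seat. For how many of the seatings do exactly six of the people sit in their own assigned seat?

244860

Choose which 6 of the 12 are fixed: C(12,6) = 924.
The other 6 form a derangement: !6 = 265.
Total: 924 × 265 = 244860.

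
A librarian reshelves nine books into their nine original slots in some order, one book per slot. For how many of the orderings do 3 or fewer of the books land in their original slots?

# with exactly i fixed is C(9,i)·!(9-i); sum over i=0..3:
  i=0: C(9,0)·!9 = 1·133496 = 133496
  i=1: C(9,1)·!8 = 9·14833 = 133497
  i=2: C(9,2)·!7 = 36·1854 = 66744
  i=3: C(9,3)·!6 = 84·265 = 22260
Total = 355997.

355997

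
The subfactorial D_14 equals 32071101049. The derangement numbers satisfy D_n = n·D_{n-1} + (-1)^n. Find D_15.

D_15 = 15·32071101049 - 1 = 481066515734.

481066515734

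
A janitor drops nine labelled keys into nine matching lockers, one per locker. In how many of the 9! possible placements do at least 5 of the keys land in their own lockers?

1339

# with exactly i fixed is C(9,i)·!(9-i); sum over i=5..9:
  i=5: C(9,5)·!4 = 126·9 = 1134
  i=6: C(9,6)·!3 = 84·2 = 168
  i=7: C(9,7)·!2 = 36·1 = 36
  i=8: C(9,8)·!1 = 9·0 = 0
  i=9: C(9,9)·!0 = 1·1 = 1
Total = 1339.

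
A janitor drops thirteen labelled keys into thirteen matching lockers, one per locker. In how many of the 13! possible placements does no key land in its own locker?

2290792932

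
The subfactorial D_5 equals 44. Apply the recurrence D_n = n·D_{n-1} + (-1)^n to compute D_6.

D_6 = 6·44 + 1 = 265.

265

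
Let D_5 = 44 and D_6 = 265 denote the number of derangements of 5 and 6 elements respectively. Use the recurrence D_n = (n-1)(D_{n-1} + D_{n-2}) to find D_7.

1854

D_7 = (7-1)·(D_6 + D_5) = 6·(265 + 44) = 6·309 = 1854.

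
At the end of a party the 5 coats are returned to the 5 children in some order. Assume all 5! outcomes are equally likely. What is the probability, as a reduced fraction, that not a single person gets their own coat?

Favorable outcomes: !5 = 44.
Total outcomes: 5! = 120.
Probability = 44/120 = 11/30.

11/30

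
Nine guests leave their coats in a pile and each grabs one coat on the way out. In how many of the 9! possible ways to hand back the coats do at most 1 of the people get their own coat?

266993

# with exactly i fixed is C(9,i)·!(9-i); sum over i=0..1:
  i=0: C(9,0)·!9 = 1·133496 = 133496
  i=1: C(9,1)·!8 = 9·14833 = 133497
Total = 266993.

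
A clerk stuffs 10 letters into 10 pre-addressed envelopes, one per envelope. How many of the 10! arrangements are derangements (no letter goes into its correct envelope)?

The number of derangements of 10 is !10 = Σ_{k=0}^{10} (-1)^k·10!/k!
= 10! - 10!/1! + 10!/2! - 10!/3! + 10!/4! - 10!/5! + 10!/6! - 10!/7! + 10!/8! - 10!/9! + 10!/10!
= 3628800 - 3628800 + 1814400 - 604800 + 151200 - 30240 + 5040 - 720 + 90 - 10 + 1
= 1334961

1334961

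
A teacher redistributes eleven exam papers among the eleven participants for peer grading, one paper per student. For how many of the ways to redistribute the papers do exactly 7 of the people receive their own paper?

2970

Pick the 7 fixed positions: C(11,7) = 330 ways.
The other 4 form a derangement: !4 = 9.
Total: 330 × 9 = 2970.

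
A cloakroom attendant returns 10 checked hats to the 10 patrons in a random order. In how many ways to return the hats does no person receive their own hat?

Recurrence: !10 = 9·(!9 + !8).
!10 = 9·(133496 + 14833) = 9·148329 = 1334961

1334961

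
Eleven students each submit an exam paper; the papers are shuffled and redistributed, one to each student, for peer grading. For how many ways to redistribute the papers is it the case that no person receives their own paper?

14684570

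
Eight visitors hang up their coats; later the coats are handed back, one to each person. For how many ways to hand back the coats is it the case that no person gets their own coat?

Use !n = n·!(n-1) + (-1)^n.
!8 = 8·1854 + 1 = 14833

14833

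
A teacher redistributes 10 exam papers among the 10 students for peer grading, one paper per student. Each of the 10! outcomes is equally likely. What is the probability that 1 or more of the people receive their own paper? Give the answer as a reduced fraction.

Favorable outcomes: Σ_{i≥1} C(10,i)·!(10-i) = 10·133496 + 45·14833 + 120·1854 + 210·265 + 252·44 + 210·9 + 120·2 + 45·1 + 10·0 + 1·1 = 2293839.
Total outcomes: 10! = 3628800.
Probability = 2293839/3628800 = 28319/44800.

28319/44800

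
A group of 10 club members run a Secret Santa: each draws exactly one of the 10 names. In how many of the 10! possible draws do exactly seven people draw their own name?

240

Pick the 7 fixed positions: C(10,7) = 120 ways.
The remaining 3 must be deranged: !3 = 2.
Total: 120 × 2 = 240.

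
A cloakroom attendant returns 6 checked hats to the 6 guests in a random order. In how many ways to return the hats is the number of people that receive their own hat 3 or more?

Sum C(6,i)·!(6-i) for i = 3..6:
  i=3: C(6,3)·!3 = 20·2 = 40
  i=4: C(6,4)·!2 = 15·1 = 15
  i=5: C(6,5)·!1 = 6·0 = 0
  i=6: C(6,6)·!0 = 1·1 = 1
Total = 56.

56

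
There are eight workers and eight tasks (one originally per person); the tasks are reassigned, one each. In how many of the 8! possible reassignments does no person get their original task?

14833

The subfactorial !8 = [8!/e] (nearest integer).
8! = 40320, and 40320/e ≈ 14832.90, so !8 = 14833.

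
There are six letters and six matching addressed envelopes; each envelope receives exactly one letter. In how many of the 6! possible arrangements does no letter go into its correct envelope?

265

Use !n = (n-1)(!(n-1) + !(n-2)).
!6 = 5·(44 + 9) = 5·53 = 265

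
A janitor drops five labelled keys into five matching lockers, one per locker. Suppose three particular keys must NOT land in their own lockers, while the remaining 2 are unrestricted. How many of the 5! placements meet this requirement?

64

Let A_j be the event that the j-th constrained one is fixed. By inclusion-exclusion over the 3 events:
Σ_{j=0}^{3} (-1)^j C(3,j)(5-j)!
= C(3,0)·5! - C(3,1)·4! + C(3,2)·3! - C(3,3)·2!
= 120 - 72 + 18 - 2
= 64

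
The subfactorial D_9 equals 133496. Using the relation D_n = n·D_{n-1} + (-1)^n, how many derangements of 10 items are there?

D_10 = 10·133496 + 1 = 1334961.

1334961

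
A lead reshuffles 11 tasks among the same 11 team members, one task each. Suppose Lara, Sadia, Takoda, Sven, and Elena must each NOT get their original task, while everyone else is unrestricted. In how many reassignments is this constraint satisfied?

25022880

Inclusion-exclusion on the 5 forbidden self-matches:
Σ_{j=0}^{5} (-1)^j C(5,j)(11-j)!
= C(5,0)·11! - C(5,1)·10! + C(5,2)·9! - C(5,3)·8! + C(5,4)·7! - C(5,5)·6!
= 39916800 - 18144000 + 3628800 - 403200 + 25200 - 720
= 25022880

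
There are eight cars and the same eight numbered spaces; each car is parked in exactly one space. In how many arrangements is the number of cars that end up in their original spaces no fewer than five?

141

Sum C(8,i)·!(8-i) for i = 5..8:
  i=5: C(8,5)·!3 = 56·2 = 112
  i=6: C(8,6)·!2 = 28·1 = 28
  i=7: C(8,7)·!1 = 8·0 = 0
  i=8: C(8,8)·!0 = 1·1 = 1
Total = 141.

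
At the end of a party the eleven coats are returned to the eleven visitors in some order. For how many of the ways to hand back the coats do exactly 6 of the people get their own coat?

20328

Choose which 6 of the 11 are fixed: C(11,6) = 462.
The remaining 5 must be deranged: !5 = 44.
Total: 462 × 44 = 20328.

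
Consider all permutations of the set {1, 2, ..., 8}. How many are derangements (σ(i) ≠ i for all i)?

The number of derangements of 8 is !8 = Σ_{k=0}^{8} (-1)^k·8!/k!
= 8! - 8!/1! + 8!/2! - 8!/3! + 8!/4! - 8!/5! + 8!/6! - 8!/7! + 8!/8!
= 40320 - 40320 + 20160 - 6720 + 1680 - 336 + 56 - 8 + 1
= 14833

14833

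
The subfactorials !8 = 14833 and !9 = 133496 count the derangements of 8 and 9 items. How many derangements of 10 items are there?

1334961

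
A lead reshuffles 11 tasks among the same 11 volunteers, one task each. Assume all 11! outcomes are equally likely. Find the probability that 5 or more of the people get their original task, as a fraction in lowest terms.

73057/19958400

Favorable outcomes: Σ_{i≥5} C(11,i)·!(11-i) = 462·265 + 462·44 + 330·9 + 165·2 + 55·1 + 11·0 + 1·1 = 146114.
Total outcomes: 11! = 39916800.
Probability = 146114/39916800 = 73057/19958400.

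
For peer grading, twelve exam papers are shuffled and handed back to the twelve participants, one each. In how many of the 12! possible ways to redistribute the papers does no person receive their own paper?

176214841

By inclusion-exclusion, !12 = Σ (-1)^k · 12!/k! for k=0..12
= 12! - 12!/1! + 12!/2! - 12!/3! + 12!/4! - 12!/5! + 12!/6! - 12!/7! + 12!/8! - 12!/9! + 12!/10! - 12!/11! + 12!/12!
= 479001600 - 479001600 + 239500800 - 79833600 + 19958400 - 3991680 + 665280 - 95040 + 11880 - 1320 + 132 - 12 + 1
= 176214841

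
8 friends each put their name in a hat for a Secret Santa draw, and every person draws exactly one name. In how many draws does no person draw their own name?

14833

The number of derangements of 8 is !8 = Σ_{k=0}^{8} (-1)^k·8!/k!
= 8! - 8!/1! + 8!/2! - 8!/3! + 8!/4! - 8!/5! + 8!/6! - 8!/7! + 8!/8!
= 40320 - 40320 + 20160 - 6720 + 1680 - 336 + 56 - 8 + 1
= 14833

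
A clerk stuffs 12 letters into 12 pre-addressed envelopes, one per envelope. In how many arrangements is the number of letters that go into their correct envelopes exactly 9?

440

Pick the 9 fixed positions: C(12,9) = 220 ways.
The remaining 3 must be deranged: !3 = 2.
Total: 220 × 2 = 440.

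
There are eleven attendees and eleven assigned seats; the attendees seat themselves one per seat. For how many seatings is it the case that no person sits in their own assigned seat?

Recurrence: !11 = 11·!10 + (-1)^11.
!11 = 11·1334961 - 1 = 14684570

14684570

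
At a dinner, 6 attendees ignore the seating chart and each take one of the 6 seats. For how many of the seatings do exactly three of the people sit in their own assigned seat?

40

Choose which 3 of the 6 are fixed: C(6,3) = 20.
The remaining 3 must be deranged: !3 = 2.
Total: 20 × 2 = 40.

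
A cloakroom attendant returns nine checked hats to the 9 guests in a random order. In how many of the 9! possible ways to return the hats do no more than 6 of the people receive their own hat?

Sum C(9,i)·!(9-i) for i = 0..6:
  i=0: C(9,0)·!9 = 1·133496 = 133496
  i=1: C(9,1)·!8 = 9·14833 = 133497
  i=2: C(9,2)·!7 = 36·1854 = 66744
  i=3: C(9,3)·!6 = 84·265 = 22260
  i=4: C(9,4)·!5 = 126·44 = 5544
  i=5: C(9,5)·!4 = 126·9 = 1134
  i=6: C(9,6)·!3 = 84·2 = 168
Total = 362843.

362843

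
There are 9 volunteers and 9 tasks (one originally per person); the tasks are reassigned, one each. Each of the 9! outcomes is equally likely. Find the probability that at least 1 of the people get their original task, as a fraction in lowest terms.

28673/45360

Favorable outcomes: Σ_{i≥1} C(9,i)·!(9-i) = 9·14833 + 36·1854 + 84·265 + 126·44 + 126·9 + 84·2 + 36·1 + 9·0 + 1·1 = 229384.
Total outcomes: 9! = 362880.
Probability = 229384/362880 = 28673/45360.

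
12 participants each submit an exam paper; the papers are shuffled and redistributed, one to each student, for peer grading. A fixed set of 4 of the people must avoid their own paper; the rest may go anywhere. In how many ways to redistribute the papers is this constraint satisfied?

339696000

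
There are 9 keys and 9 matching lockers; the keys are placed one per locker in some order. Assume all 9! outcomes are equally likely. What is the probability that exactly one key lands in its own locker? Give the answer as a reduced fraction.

2119/5760

Favorable outcomes: C(9,1)·!8 = 9·14833 = 133497.
Total outcomes: 9! = 362880.
Probability = 133497/362880 = 2119/5760.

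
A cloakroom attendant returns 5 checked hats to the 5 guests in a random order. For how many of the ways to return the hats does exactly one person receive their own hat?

45

Pick the single fixed position: C(5,1) = 5 ways.
The remaining 4 must be deranged: !4 = 9.
Total: 5 × 9 = 45.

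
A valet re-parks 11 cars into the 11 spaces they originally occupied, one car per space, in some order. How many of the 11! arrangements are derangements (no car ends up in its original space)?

By inclusion-exclusion, !11 = Σ (-1)^k · 11!/k! for k=0..11
= 11! - 11!/1! + 11!/2! - 11!/3! + 11!/4! - 11!/5! + 11!/6! - 11!/7! + 11!/8! - 11!/9! + 11!/10! - 11!/11!
= 39916800 - 39916800 + 19958400 - 6652800 + 1663200 - 332640 + 55440 - 7920 + 990 - 110 + 11 - 1
= 14684570

14684570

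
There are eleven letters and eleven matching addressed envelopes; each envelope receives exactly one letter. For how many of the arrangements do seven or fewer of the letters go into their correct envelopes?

39916414

# with exactly i fixed is C(11,i)·!(11-i); sum over i=0..7:
  i=0: C(11,0)·!11 = 1·14684570 = 14684570
  i=1: C(11,1)·!10 = 11·1334961 = 14684571
  i=2: C(11,2)·!9 = 55·133496 = 7342280
  i=3: C(11,3)·!8 = 165·14833 = 2447445
  i=4: C(11,4)·!7 = 330·1854 = 611820
  i=5: C(11,5)·!6 = 462·265 = 122430
  i=6: C(11,6)·!5 = 462·44 = 20328
  i=7: C(11,7)·!4 = 330·9 = 2970
Total = 39916414.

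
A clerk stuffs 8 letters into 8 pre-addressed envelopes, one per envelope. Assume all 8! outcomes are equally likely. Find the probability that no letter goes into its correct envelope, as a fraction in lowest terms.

2119/5760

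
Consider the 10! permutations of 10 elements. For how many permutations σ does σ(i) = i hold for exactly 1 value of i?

1334960

Pick the single fixed position: C(10,1) = 10 ways.
The remaining 9 must be deranged: !9 = 133496.
Total: 10 × 133496 = 1334960.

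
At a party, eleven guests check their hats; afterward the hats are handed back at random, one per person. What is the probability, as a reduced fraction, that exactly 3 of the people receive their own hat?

2119/34560

Favorable outcomes: C(11,3)·!8 = 165·14833 = 2447445.
Total outcomes: 11! = 39916800.
Probability = 2447445/39916800 = 2119/34560.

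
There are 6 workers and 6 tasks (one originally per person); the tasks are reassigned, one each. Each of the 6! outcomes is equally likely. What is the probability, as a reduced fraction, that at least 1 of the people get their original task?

91/144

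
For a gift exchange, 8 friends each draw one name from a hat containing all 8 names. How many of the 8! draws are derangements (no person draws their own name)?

Recurrence: !8 = 8·!7 + (-1)^8.
!8 = 8·1854 + 1 = 14833

14833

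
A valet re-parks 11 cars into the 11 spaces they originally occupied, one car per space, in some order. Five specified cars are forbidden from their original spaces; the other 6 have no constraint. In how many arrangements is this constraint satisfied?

Let A_j be the event that the j-th constrained one is fixed. By inclusion-exclusion over the 5 events:
Σ_{j=0}^{5} (-1)^j C(5,j)(11-j)!
= C(5,0)·11! - C(5,1)·10! + C(5,2)·9! - C(5,3)·8! + C(5,4)·7! - C(5,5)·6!
= 39916800 - 18144000 + 3628800 - 403200 + 25200 - 720
= 25022880

25022880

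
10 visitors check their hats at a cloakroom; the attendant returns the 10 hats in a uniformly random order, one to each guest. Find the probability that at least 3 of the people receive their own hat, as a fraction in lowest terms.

145697/1814400

Favorable outcomes: Σ_{i≥3} C(10,i)·!(10-i) = 120·1854 + 210·265 + 252·44 + 210·9 + 120·2 + 45·1 + 10·0 + 1·1 = 291394.
Total outcomes: 10! = 3628800.
Probability = 291394/3628800 = 145697/1814400.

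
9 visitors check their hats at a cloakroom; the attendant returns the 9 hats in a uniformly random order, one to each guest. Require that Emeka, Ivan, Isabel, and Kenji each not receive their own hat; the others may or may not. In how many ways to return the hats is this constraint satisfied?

229080

Let A_j be the event that the j-th constrained one is fixed. By inclusion-exclusion over the 4 events:
Σ_{j=0}^{4} (-1)^j C(4,j)(9-j)!
= C(4,0)·9! - C(4,1)·8! + C(4,2)·7! - C(4,3)·6! + C(4,4)·5!
= 362880 - 161280 + 30240 - 2880 + 120
= 229080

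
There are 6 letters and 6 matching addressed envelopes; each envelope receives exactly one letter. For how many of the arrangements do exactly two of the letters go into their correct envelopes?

Pick the 2 fixed positions: C(6,2) = 15 ways.
The remaining 4 must be deranged: !4 = 9.
Total: 15 × 9 = 135.

135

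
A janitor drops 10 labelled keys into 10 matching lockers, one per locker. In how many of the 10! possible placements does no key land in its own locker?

1334961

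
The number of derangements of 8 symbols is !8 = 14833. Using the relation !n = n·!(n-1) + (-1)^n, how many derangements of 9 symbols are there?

133496

!9 = 9·14833 - 1 = 133496.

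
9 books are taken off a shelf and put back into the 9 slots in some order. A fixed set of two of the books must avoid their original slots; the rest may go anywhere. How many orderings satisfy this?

Let A_j be the event that the j-th constrained one is fixed. By inclusion-exclusion over the 2 events:
Σ_{j=0}^{2} (-1)^j C(2,j)(9-j)!
= C(2,0)·9! - C(2,1)·8! + C(2,2)·7!
= 362880 - 80640 + 5040
= 287280

287280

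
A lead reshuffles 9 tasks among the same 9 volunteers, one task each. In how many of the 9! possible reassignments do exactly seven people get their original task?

Choose which 7 of the 9 are fixed: C(9,7) = 36.
The other 2 form a derangement: !2 = 1.
Total: 36 × 1 = 36.

36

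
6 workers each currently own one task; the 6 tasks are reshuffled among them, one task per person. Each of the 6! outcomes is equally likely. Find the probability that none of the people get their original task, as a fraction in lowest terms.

53/144

Favorable outcomes: !6 = 265.
Total outcomes: 6! = 720.
Probability = 265/720 = 53/144.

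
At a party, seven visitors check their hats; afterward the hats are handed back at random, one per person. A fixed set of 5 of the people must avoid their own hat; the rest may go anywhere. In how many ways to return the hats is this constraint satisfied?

2428

Inclusion-exclusion on the 5 forbidden self-matches:
Σ_{j=0}^{5} (-1)^j C(5,j)(7-j)!
= C(5,0)·7! - C(5,1)·6! + C(5,2)·5! - C(5,3)·4! + C(5,4)·3! - C(5,5)·2!
= 5040 - 3600 + 1200 - 240 + 30 - 2
= 2428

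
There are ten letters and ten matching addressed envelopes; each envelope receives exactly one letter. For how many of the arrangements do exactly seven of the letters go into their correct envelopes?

240

Choose which 7 of the 10 are fixed: C(10,7) = 120.
The other 3 form a derangement: !3 = 2.
Total: 120 × 2 = 240.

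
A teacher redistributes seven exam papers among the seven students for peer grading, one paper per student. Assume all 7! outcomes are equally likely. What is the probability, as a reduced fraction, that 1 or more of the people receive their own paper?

177/280

Favorable outcomes: Σ_{i≥1} C(7,i)·!(7-i) = 7·265 + 21·44 + 35·9 + 35·2 + 21·1 + 7·0 + 1·1 = 3186.
Total outcomes: 7! = 5040.
Probability = 3186/5040 = 177/280.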